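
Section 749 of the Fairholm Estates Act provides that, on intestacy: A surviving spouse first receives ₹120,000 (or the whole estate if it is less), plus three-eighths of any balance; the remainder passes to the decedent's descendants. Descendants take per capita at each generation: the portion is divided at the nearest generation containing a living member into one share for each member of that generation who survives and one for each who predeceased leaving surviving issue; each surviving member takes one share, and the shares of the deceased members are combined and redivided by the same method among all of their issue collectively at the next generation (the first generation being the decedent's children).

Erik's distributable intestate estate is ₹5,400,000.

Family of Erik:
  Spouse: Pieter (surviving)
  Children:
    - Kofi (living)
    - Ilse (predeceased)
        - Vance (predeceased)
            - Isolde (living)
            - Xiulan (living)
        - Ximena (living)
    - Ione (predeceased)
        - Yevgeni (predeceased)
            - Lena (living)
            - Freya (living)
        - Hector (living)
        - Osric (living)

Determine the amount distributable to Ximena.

Pieter first takes ₹120,000, leaving a balance of ₹5,280,000. Pieter then takes three-eighths of the balance (₹1,980,000), for a total of ₹2,100,000. The remaining ₹3,300,000 passes to the descendants.
The descendants' portion (₹3,300,000) is divided at the children's generation into 3 shares of ₹1,100,000. Kofi takes ₹1,100,000. The 2 shares of the deceased (Ilse and Ione) are combined into a pool of ₹2,200,000.
That pool (₹2,200,000) is divided at the grandchildren's generation into 5 shares of ₹440,000. Ximena, Hector, and Osric each take ₹440,000. The 2 shares of the deceased (Vance and Yevgeni) are combined into a pool of ₹880,000.
That pool (₹880,000) is divided at the great-grandchildren's generation equally among Isolde, Xiulan, Lena, and Freya: ₹220,000 each.

Ximena receives ₹440,000.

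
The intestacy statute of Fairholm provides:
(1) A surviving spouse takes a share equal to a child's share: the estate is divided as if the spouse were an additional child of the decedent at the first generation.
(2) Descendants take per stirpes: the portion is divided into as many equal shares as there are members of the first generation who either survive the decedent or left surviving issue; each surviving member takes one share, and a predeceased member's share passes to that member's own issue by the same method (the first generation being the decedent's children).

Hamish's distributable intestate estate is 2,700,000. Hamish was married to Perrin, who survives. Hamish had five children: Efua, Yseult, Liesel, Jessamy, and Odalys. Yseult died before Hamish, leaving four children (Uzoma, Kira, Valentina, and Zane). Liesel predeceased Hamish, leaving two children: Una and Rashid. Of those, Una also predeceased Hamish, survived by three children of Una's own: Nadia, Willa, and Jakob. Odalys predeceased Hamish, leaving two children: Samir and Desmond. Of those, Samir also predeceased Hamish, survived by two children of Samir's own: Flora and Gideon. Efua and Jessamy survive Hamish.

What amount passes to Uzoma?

Uzoma receives 112,500.

The spouse counts as an additional share at the children's level, so there are 6 primary shares of 450,000. Perrin takes one such share (450,000).
The children's combined portion (2,250,000) is divided into 5 shares of 450,000: Efua and Jessamy each take 450,000; Yseult's 450,000 share passes to Yseult's issue; Liesel's 450,000 share passes to Liesel's issue; Odalys's 450,000 share passes to Odalys's issue.
Yseult's share (450,000) is divided into 4 shares of 112,500: Uzoma, Kira, Valentina, and Zane each take 112,500.
Liesel's share (450,000) is divided into 2 shares of 225,000: Rashid takes 225,000; Una's 225,000 share passes to Una's issue.
Una's share (225,000) is divided into 3 shares of 75,000: Nadia, Willa, and Jakob each take 75,000.
Odalys's share (450,000) is divided into 2 shares of 225,000: Desmond takes 225,000; Samir's 225,000 share passes to Samir's issue.
Samir's share (225,000) is divided into 2 shares of 112,500: Flora and Gideon each take 112,500.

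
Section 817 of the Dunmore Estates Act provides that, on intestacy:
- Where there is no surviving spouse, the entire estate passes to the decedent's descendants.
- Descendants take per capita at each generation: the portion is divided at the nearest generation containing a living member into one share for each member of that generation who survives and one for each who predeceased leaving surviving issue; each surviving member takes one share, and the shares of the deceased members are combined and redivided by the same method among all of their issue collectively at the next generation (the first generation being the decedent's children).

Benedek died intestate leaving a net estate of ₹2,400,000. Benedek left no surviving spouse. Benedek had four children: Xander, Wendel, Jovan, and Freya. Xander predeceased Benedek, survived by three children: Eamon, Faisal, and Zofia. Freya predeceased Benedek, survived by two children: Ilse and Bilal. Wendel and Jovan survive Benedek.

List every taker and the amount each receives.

Eamon: ₹240,000; Faisal: ₹240,000; Zofia: ₹240,000; Wendel: ₹600,000; Jovan: ₹600,000; Ilse: ₹240,000; Bilal: ₹240,000

The entire ₹2,400,000 passes to the descendants.
That amount (₹2,400,000) is divided at the children's generation into 4 shares of ₹600,000. Wendel and Jovan each take ₹600,000. The 2 shares of the deceased (Xander and Freya) are combined into a pool of ₹1,200,000.
That pool (₹1,200,000) is divided at the grandchildren's generation equally among Eamon, Faisal, Zofia, Ilse, and Bilal: ₹240,000 each.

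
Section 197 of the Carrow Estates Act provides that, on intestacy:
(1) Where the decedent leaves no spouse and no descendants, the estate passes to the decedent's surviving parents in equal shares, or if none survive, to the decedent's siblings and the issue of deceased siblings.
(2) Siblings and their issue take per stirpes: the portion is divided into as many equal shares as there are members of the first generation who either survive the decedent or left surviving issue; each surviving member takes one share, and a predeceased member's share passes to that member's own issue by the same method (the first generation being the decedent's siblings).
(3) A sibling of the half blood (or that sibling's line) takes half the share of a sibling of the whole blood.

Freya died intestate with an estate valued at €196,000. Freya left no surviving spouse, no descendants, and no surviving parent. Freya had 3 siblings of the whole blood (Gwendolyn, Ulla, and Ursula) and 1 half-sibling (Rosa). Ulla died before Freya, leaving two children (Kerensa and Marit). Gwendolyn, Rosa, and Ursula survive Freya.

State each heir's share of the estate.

The entire €196,000 passes to the siblings and their issue.
Counting each half-blood sibling's line as half a unit, there are 7/2 units in €196,000, so one unit is €56,000. Whole-blood lines (Gwendolyn, Ulla, and Ursula) take €56,000 each; half-blood lines (Rosa) take €28,000 each.
Ulla's share (€56,000) is divided into 2 shares of €28,000: Kerensa and Marit each take €28,000.

Gwendolyn: €56,000; Rosa: €28,000; Kerensa: €28,000; Marit: €28,000; Ursula: €56,000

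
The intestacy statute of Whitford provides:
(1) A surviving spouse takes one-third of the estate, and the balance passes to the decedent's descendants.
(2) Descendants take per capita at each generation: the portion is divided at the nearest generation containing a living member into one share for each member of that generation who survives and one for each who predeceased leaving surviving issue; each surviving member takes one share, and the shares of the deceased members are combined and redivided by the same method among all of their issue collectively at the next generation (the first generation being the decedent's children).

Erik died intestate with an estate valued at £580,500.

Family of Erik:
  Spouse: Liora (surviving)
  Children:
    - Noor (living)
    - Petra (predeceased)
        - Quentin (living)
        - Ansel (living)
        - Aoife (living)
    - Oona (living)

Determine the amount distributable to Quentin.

Quentin receives £43,000.

Liora takes one-third of £580,500 = £193,500. The remaining £387,000 passes to the descendants.
The descendants' portion (£387,000) is divided at the children's generation into 3 shares of £129,000. Noor and Oona each take £129,000. The remaining share for the deceased Petra (£129,000) is carried to the next generation.
That pool (£129,000) is divided at the grandchildren's generation equally among Quentin, Ansel, and Aoife: £43,000 each.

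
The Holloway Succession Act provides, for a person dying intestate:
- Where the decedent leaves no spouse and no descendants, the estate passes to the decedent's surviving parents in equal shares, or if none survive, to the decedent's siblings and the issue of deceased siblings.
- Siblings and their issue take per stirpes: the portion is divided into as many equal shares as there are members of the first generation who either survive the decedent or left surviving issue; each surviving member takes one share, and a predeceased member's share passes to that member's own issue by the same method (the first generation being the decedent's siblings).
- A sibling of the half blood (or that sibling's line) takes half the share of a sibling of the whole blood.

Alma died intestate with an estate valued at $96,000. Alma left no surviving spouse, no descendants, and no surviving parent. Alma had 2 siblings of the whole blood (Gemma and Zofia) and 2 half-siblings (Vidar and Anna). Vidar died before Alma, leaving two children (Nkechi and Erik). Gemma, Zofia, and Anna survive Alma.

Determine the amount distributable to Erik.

Erik receives $8,000.

The entire $96,000 passes to the siblings and their issue.
Counting each half-blood sibling's line as half a unit, there are 3 units in $96,000, so one unit is $32,000. Whole-blood lines (Gemma and Zofia) take $32,000 each; half-blood lines (Vidar and Anna) take $16,000 each.
Vidar's share ($16,000) is divided into 2 shares of $8,000: Nkechi and Erik each take $8,000.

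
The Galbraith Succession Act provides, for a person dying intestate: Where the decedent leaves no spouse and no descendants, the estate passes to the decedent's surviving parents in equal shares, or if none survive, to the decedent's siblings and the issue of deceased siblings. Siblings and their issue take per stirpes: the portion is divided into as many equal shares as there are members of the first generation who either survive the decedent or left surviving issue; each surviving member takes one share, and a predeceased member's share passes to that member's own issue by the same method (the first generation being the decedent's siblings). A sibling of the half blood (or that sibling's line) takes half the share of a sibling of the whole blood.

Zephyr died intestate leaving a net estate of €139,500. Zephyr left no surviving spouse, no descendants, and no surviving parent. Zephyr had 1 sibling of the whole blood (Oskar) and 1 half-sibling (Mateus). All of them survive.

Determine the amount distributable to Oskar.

Oskar receives €93,000.

The entire €139,500 passes to the siblings and their issue.
Counting each half-blood sibling's line as half a unit, there are 3/2 units in €139,500, so one unit is €93,000. Whole-blood lines (Oskar) take €93,000 each; half-blood lines (Mateus) take €46,500 each.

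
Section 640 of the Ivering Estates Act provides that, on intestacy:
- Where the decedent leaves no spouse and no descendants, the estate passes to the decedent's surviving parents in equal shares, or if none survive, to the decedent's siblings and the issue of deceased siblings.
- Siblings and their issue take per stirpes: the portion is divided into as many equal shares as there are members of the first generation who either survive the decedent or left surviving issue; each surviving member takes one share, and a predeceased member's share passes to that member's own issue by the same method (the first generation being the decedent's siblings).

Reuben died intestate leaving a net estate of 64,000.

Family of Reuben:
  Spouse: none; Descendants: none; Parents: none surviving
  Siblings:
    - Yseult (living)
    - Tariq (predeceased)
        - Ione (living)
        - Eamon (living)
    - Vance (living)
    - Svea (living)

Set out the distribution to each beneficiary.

Yseult: 16,000; Ione: 8,000; Eamon: 8,000; Vance: 16,000; Svea: 16,000

The entire 64,000 passes to the siblings and their issue.
That amount (64,000) is divided into 4 shares of 16,000: Yseult, Vance, and Svea each take 16,000; Tariq's 16,000 share passes to Tariq's issue.
Tariq's share (16,000) is divided into 2 shares of 8,000: Ione and Eamon each take 8,000.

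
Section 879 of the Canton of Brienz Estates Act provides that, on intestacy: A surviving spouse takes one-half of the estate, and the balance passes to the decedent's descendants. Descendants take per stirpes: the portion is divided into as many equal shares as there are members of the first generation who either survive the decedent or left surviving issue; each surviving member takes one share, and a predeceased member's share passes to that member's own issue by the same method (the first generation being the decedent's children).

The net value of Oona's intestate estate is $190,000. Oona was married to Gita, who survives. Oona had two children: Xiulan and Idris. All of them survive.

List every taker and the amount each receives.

Gita: $95,000; Xiulan: $47,500; Idris: $47,500

Gita takes one-half of $190,000 = $95,000. The remaining $95,000 passes to the descendants.
The descendants' portion ($95,000) is divided into 2 shares of $47,500: Xiulan and Idris each take $47,500.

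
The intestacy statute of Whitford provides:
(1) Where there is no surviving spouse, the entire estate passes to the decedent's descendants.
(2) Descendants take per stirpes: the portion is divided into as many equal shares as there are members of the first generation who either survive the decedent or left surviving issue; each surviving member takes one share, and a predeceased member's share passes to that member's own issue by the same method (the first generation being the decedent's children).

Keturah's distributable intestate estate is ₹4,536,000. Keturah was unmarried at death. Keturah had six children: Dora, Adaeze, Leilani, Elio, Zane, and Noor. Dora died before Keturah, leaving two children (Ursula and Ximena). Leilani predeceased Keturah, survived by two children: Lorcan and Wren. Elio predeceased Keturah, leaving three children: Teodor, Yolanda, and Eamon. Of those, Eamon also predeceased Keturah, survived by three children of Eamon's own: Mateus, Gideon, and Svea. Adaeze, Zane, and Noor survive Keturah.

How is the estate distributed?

The entire ₹4,536,000 passes to the descendants.
That amount (₹4,536,000) is divided into 6 shares of ₹756,000: Adaeze, Zane, and Noor each take ₹756,000; Dora's ₹756,000 share passes to Dora's issue; Leilani's ₹756,000 share passes to Leilani's issue; Elio's ₹756,000 share passes to Elio's issue.
Dora's share (₹756,000) is divided into 2 shares of ₹378,000: Ursula and Ximena each take ₹378,000.
Leilani's share (₹756,000) is divided into 2 shares of ₹378,000: Lorcan and Wren each take ₹378,000.
Elio's share (₹756,000) is divided into 3 shares of ₹252,000: Teodor and Yolanda each take ₹252,000; Eamon's ₹252,000 share passes to Eamon's issue.
Eamon's share (₹252,000) is divided into 3 shares of ₹84,000: Mateus, Gideon, and Svea each take ₹84,000.

Ursula: ₹378,000; Ximena: ₹378,000; Adaeze: ₹756,000; Lorcan: ₹378,000; Wren: ₹378,000; Teodor: ₹252,000; Yolanda: ₹252,000; Mateus: ₹84,000; Gideon: ₹84,000; Svea: ₹84,000; Zane: ₹756,000; Noor: ₹756,000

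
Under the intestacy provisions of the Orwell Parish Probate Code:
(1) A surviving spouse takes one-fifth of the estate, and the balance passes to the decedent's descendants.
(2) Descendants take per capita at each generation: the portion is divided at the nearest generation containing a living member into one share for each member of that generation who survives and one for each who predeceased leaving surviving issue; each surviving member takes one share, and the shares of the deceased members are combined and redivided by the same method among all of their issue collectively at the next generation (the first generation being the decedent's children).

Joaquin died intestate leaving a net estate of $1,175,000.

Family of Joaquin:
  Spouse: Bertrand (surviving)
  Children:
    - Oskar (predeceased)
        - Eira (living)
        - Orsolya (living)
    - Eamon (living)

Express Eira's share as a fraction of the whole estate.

Bertrand takes one-fifth of $1,175,000 = $235,000. The remaining $940,000 passes to the descendants.
The descendants' portion ($940,000) is divided at the children's generation into 2 shares of $470,000. Eamon takes $470,000. The remaining share for the deceased Oskar ($470,000) is carried to the next generation.
That pool ($470,000) is divided at the grandchildren's generation equally among Eira and Orsolya: $235,000 each.

Eira receives 1/5 of the estate.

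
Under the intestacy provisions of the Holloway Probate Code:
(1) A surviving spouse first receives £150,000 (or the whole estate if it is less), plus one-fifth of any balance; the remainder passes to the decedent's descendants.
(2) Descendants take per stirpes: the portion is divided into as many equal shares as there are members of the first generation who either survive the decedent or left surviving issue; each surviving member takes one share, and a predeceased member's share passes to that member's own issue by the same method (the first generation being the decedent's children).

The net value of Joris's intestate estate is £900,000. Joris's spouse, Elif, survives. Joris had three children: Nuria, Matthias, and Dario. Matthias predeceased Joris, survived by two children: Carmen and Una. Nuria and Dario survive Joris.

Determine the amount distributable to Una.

Una receives £100,000.

Elif first takes £150,000, leaving a balance of £750,000. Elif then takes one-fifth of the balance (£150,000), for a total of £300,000. The remaining £600,000 passes to the descendants.
The descendants' portion (£600,000) is divided into 3 shares of £200,000: Nuria and Dario each take £200,000; Matthias's £200,000 share passes to Matthias's issue.
Matthias's share (£200,000) is divided into 2 shares of £100,000: Carmen and Una each take £100,000.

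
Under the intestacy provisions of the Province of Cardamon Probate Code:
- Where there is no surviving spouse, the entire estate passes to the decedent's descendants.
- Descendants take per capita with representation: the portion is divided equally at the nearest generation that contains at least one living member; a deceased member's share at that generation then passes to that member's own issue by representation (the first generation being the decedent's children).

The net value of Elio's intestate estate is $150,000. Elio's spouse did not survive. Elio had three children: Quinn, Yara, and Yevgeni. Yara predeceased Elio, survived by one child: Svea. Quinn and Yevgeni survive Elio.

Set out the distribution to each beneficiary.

Quinn: $50,000; Svea: $50,000; Yevgeni: $50,000

The entire $150,000 passes to the descendants.
That amount ($150,000) is divided into 3 shares of $50,000: Quinn and Yevgeni each take $50,000; Yara's $50,000 share passes to Yara's issue.
Yara's share ($50,000) passes entirely to Svea.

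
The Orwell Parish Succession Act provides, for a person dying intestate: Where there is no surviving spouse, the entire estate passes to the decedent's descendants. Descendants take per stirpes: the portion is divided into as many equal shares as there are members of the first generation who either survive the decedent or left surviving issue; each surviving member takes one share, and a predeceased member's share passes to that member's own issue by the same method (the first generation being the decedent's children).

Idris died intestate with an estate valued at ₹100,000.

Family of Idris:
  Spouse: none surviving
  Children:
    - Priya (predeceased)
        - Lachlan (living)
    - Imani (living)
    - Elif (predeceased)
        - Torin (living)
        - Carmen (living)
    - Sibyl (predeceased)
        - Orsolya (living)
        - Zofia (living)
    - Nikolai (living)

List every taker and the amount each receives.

Lachlan: ₹20,000; Imani: ₹20,000; Torin: ₹10,000; Carmen: ₹10,000; Orsolya: ₹10,000; Zofia: ₹10,000; Nikolai: ₹20,000

The entire ₹100,000 passes to the descendants.
That amount (₹100,000) is divided into 5 shares of ₹20,000: Imani and Nikolai each take ₹20,000; Priya's ₹20,000 share passes to Priya's issue; Elif's ₹20,000 share passes to Elif's issue; Sibyl's ₹20,000 share passes to Sibyl's issue.
Priya's share (₹20,000) passes entirely to Lachlan.
Elif's share (₹20,000) is divided into 2 shares of ₹10,000: Torin and Carmen each take ₹10,000.
Sibyl's share (₹20,000) is divided into 2 shares of ₹10,000: Orsolya and Zofia each take ₹10,000.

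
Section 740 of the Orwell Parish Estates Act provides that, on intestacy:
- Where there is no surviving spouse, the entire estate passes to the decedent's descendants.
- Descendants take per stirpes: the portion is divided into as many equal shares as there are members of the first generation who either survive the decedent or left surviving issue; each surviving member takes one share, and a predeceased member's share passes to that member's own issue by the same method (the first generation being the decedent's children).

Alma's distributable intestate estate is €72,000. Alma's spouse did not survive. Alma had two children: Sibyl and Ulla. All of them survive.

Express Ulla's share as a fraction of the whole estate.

The entire €72,000 passes to the descendants.
That amount (€72,000) is divided into 2 shares of €36,000: Sibyl and Ulla each take €36,000.

Ulla receives 1/2 of the estate.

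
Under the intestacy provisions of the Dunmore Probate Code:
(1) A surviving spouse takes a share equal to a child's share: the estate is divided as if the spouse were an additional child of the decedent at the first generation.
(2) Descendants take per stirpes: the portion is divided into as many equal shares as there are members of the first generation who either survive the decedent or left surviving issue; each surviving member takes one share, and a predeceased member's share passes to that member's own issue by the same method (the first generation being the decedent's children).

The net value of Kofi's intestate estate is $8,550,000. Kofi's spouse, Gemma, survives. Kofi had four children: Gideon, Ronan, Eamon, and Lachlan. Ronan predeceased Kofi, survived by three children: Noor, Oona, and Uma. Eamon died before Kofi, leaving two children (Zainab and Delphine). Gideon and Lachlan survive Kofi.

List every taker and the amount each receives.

Gemma: $1,710,000; Gideon: $1,710,000; Noor: $570,000; Oona: $570,000; Uma: $570,000; Zainab: $855,000; Delphine: $855,000; Lachlan: $1,710,000

The spouse counts as an additional share at the children's level, so there are 5 primary shares of $1,710,000. Gemma takes one such share ($1,710,000).
The children's combined portion ($6,840,000) is divided into 4 shares of $1,710,000: Gideon and Lachlan each take $1,710,000; Ronan's $1,710,000 share passes to Ronan's issue; Eamon's $1,710,000 share passes to Eamon's issue.
Ronan's share ($1,710,000) is divided into 3 shares of $570,000: Noor, Oona, and Uma each take $570,000.
Eamon's share ($1,710,000) is divided into 2 shares of $855,000: Zainab and Delphine each take $855,000.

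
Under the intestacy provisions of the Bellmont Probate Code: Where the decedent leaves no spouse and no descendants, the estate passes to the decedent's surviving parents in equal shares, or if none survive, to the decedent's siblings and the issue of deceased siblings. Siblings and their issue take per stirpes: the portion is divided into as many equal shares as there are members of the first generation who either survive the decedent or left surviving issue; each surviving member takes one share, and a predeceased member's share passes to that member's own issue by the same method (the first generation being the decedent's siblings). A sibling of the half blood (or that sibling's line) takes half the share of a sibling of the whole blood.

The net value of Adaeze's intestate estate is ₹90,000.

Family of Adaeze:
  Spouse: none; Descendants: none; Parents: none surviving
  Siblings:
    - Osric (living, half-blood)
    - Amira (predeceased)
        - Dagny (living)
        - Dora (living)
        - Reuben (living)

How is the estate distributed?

Osric: ₹30,000; Dagny: ₹20,000; Dora: ₹20,000; Reuben: ₹20,000

The entire ₹90,000 passes to the siblings and their issue.
Counting each half-blood sibling's line as half a unit, there are 3/2 units in ₹90,000, so one unit is ₹60,000. Whole-blood lines (Amira) take ₹60,000 each; half-blood lines (Osric) take ₹30,000 each.
Amira's share (₹60,000) is divided into 3 shares of ₹20,000: Dagny, Dora, and Reuben each take ₹20,000.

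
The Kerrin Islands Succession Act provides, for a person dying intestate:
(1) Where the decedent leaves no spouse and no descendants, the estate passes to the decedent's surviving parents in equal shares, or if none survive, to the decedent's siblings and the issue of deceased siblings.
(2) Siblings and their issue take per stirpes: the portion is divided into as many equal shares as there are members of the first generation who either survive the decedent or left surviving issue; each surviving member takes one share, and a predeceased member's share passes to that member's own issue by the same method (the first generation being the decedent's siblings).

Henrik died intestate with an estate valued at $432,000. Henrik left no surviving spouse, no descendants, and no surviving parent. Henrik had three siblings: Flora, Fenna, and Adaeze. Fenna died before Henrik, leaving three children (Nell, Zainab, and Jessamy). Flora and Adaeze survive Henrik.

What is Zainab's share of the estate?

The entire $432,000 passes to the siblings and their issue.
That amount ($432,000) is divided into 3 shares of $144,000: Flora and Adaeze each take $144,000; Fenna's $144,000 share passes to Fenna's issue.
Fenna's share ($144,000) is divided into 3 shares of $48,000: Nell, Zainab, and Jessamy each take $48,000.

Zainab receives $48,000.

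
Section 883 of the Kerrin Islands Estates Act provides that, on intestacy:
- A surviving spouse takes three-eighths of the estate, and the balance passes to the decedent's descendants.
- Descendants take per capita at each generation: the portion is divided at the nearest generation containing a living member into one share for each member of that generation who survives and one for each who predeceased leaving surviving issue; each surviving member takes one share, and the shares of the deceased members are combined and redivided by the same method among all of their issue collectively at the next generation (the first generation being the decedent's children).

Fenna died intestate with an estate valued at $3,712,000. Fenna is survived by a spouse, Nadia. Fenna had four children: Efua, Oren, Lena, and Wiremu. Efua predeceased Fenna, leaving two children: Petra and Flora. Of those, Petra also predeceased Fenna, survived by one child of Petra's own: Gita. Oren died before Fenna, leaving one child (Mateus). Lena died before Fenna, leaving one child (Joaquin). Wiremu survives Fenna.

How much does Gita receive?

Nadia takes three-eighths of $3,712,000 = $1,392,000. The remaining $2,320,000 passes to the descendants.
The descendants' portion ($2,320,000) is divided at the children's generation into 4 shares of $580,000. Wiremu takes $580,000. The 3 shares of the deceased (Efua, Oren, and Lena) are combined into a pool of $1,740,000.
That pool ($1,740,000) is divided at the grandchildren's generation into 4 shares of $435,000. Flora, Mateus, and Joaquin each take $435,000. The remaining share for the deceased Petra ($435,000) is carried to the next generation.
That pool ($435,000) passes entirely to Gita, the sole taker at the great-grandchildren's generation.

Gita receives $435,000.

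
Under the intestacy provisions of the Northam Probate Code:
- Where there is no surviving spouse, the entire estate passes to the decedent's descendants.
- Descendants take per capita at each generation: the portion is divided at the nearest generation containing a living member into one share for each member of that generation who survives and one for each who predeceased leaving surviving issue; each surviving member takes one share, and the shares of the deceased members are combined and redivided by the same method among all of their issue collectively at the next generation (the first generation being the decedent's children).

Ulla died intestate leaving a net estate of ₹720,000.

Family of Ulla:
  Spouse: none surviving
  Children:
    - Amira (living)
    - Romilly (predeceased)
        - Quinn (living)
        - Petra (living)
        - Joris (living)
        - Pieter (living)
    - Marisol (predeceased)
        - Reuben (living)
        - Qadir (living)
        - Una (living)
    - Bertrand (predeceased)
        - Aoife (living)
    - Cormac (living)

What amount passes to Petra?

Petra receives ₹54,000.

The entire ₹720,000 passes to the descendants.
That amount (₹720,000) is divided at the children's generation into 5 shares of ₹144,000. Amira and Cormac each take ₹144,000. The 3 shares of the deceased (Romilly, Marisol, and Bertrand) are combined into a pool of ₹432,000.
That pool (₹432,000) is divided at the grandchildren's generation equally among Quinn, Petra, Joris, Pieter, Reuben, Qadir, Una, and Aoife: ₹54,000 each.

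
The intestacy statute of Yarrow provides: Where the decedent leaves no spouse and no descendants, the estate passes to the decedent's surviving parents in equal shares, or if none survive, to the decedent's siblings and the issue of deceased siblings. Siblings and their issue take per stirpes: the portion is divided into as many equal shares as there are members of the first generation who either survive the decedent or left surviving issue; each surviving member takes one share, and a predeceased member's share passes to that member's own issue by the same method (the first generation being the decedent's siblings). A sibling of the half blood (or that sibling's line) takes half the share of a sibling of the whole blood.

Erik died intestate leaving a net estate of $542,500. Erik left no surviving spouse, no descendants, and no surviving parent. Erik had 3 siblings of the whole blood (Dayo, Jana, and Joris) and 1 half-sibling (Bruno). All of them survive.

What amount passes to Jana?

The entire $542,500 passes to the siblings and their issue.
Counting each half-blood sibling's line as half a unit, there are 7/2 units in $542,500, so one unit is $155,000. Whole-blood lines (Dayo, Jana, and Joris) take $155,000 each; half-blood lines (Bruno) take $77,500 each.

Jana receives $155,000.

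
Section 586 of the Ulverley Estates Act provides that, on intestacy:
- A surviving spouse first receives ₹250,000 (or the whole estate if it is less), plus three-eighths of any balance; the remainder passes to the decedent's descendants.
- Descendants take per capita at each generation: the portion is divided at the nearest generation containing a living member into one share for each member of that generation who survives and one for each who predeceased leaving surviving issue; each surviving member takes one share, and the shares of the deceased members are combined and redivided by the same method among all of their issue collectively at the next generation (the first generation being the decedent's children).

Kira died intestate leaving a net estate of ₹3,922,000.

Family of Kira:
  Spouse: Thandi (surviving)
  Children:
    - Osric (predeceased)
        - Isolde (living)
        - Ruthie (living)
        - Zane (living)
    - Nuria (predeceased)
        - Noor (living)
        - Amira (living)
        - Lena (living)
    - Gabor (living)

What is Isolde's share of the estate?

Thandi first takes ₹250,000, leaving a balance of ₹3,672,000. Thandi then takes three-eighths of the balance (₹1,377,000), for a total of ₹1,627,000. The remaining ₹2,295,000 passes to the descendants.
The descendants' portion (₹2,295,000) is divided at the children's generation into 3 shares of ₹765,000. Gabor takes ₹765,000. The 2 shares of the deceased (Osric and Nuria) are combined into a pool of ₹1,530,000.
That pool (₹1,530,000) is divided at the grandchildren's generation equally among Isolde, Ruthie, Zane, Noor, Amira, and Lena: ₹255,000 each.

Isolde receives ₹255,000.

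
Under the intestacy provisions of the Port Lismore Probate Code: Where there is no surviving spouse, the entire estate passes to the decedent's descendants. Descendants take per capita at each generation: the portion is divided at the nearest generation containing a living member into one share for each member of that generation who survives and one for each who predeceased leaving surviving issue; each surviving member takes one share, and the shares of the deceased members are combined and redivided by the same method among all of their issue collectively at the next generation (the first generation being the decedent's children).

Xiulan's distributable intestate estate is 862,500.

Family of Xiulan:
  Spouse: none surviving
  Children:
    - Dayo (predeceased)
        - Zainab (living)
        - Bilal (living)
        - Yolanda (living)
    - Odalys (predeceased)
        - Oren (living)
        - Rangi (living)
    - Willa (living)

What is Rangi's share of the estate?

Rangi receives 115,000.

The entire 862,500 passes to the descendants.
That amount (862,500) is divided at the children's generation into 3 shares of 287,500. Willa takes 287,500. The 2 shares of the deceased (Dayo and Odalys) are combined into a pool of 575,000.
That pool (575,000) is divided at the grandchildren's generation equally among Zainab, Bilal, Yolanda, Oren, and Rangi: 115,000 each.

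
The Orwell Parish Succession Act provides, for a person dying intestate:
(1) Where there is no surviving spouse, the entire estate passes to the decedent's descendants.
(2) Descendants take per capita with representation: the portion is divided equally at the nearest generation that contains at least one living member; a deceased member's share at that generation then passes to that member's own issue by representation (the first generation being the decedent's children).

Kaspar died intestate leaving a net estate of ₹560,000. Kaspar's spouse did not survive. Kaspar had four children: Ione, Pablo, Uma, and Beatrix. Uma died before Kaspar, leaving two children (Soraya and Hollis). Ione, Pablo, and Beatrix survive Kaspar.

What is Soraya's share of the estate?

Soraya receives ₹70,000.

The entire ₹560,000 passes to the descendants.
That amount (₹560,000) is divided into 4 shares of ₹140,000: Ione, Pablo, and Beatrix each take ₹140,000; Uma's ₹140,000 share passes to Uma's issue.
Uma's share (₹140,000) is divided into 2 shares of ₹70,000: Soraya and Hollis each take ₹70,000.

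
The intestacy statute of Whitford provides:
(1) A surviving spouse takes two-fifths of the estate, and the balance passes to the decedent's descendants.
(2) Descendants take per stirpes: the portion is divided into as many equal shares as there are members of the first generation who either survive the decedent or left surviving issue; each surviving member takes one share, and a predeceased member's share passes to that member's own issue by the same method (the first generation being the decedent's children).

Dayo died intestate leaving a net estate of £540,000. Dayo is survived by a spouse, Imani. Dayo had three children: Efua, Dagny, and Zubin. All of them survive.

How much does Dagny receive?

Dagny receives £108,000.

Imani takes two-fifths of £540,000 = £216,000. The remaining £324,000 passes to the descendants.
The descendants' portion (£324,000) is divided into 3 shares of £108,000: Efua, Dagny, and Zubin each take £108,000.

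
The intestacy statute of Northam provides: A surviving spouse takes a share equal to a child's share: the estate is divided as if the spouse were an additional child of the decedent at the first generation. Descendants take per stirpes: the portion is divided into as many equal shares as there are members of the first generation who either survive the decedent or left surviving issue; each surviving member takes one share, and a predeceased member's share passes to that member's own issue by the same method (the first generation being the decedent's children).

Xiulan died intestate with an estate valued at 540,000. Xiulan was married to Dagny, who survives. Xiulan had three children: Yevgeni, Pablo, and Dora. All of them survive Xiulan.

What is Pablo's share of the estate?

The spouse counts as an additional share at the children's level, so there are 4 primary shares of 135,000. Dagny takes one such share (135,000).
The children's combined portion (405,000) is divided into 3 shares of 135,000: Yevgeni, Pablo, and Dora each take 135,000.

Pablo receives 135,000.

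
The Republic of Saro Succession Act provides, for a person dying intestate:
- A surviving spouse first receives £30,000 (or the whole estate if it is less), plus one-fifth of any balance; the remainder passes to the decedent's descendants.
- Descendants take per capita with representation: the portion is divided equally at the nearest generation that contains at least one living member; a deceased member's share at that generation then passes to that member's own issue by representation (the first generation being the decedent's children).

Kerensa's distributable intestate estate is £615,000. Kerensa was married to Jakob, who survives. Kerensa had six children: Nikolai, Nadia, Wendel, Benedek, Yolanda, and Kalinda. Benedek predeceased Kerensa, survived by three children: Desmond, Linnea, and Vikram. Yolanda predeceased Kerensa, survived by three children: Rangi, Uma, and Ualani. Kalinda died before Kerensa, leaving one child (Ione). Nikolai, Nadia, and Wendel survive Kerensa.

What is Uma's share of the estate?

Jakob first takes £30,000, leaving a balance of £585,000. Jakob then takes one-fifth of the balance (£117,000), for a total of £147,000. The remaining £468,000 passes to the descendants.
The descendants' portion (£468,000) is divided into 6 shares of £78,000: Nikolai, Nadia, and Wendel each take £78,000; Benedek's £78,000 share passes to Benedek's issue; Yolanda's £78,000 share passes to Yolanda's issue; Kalinda's £78,000 share passes to Kalinda's issue.
Benedek's share (£78,000) is divided into 3 shares of £26,000: Desmond, Linnea, and Vikram each take £26,000.
Yolanda's share (£78,000) is divided into 3 shares of £26,000: Rangi, Uma, and Ualani each take £26,000.
Kalinda's share (£78,000) passes entirely to Ione.

Uma receives £26,000.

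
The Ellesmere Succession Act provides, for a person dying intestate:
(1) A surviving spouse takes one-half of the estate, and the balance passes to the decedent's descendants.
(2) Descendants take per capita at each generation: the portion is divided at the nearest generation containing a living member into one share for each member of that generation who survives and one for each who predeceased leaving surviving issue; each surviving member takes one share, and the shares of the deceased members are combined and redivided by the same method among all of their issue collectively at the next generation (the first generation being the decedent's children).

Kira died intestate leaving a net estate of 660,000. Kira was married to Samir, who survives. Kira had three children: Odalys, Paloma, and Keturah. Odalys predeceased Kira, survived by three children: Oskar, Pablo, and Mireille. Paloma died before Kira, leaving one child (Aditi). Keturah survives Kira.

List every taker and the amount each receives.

Samir: 330,000; Oskar: 55,000; Pablo: 55,000; Mireille: 55,000; Aditi: 55,000; Keturah: 110,000

Samir takes one-half of 660,000 = 330,000. The remaining 330,000 passes to the descendants.
The descendants' portion (330,000) is divided at the children's generation into 3 shares of 110,000. Keturah takes 110,000. The 2 shares of the deceased (Odalys and Paloma) are combined into a pool of 220,000.
That pool (220,000) is divided at the grandchildren's generation equally among Oskar, Pablo, Mireille, and Aditi: 55,000 each.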